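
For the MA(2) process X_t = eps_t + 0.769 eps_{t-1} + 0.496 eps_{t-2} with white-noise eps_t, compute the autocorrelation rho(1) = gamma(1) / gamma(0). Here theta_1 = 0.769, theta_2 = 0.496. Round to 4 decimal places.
\rho(1) = 0.6261

For an MA(q) process with theta_0 = 1, the autocovariance is
  gamma(k) = sigma^2 * sum_{i=0..q-k} theta_i * theta_{i+k},
and rho(k) = gamma(k) / gamma(0). Sigma^2 cancels.
  numerator   = (1)*(0.769) + (0.769)*(0.496) = 1.150424.
  denominator = (1)^2 + (0.769)^2 + (0.496)^2 = 1.837377.
  rho(1) = 1.150424 / 1.837377 = 0.6261.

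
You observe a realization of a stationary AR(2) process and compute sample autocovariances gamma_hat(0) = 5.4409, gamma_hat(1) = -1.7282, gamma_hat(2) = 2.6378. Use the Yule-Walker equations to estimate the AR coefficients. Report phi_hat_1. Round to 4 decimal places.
\hat\phi_{1} = -0.1820

The Yule-Walker equations for an AR(p) process read, in matrix form,
  Gamma_p phi = r_p,   with   (Gamma_p)_{ij} = gamma(|i - j|),
                       (r_p)_i = gamma(i),   i,j = 1..p.
Substitute the sample gammas (Toeplitz matrix and right-hand side of size 2):
  Gamma_p = [[5.4409, -1.7282], [-1.7282, 5.4409]]
  r_p     = [-1.7282, 2.6378]
Written out:
  5.4409 phi_1 - 1.7282 phi_2 = -1.7282
  -1.7282 phi_1 + 5.4409 phi_2 = 2.6378
Solve by Cramer's rule:
  det = gamma(0)^2 - gamma(1)^2 = (5.4409)^2 - (-1.7282)^2 = 29.60339281 - 2.98667524 = 26.61671757
  phi_hat_1 = [gamma(1) gamma(0) - gamma(1) gamma(2)] / det = [(-1.7282)(5.4409) - (-1.7282)(2.6378)] / 26.61671757 = -4.84431742 / 26.61671757 = -0.182
  phi_hat_2 = [gamma(0) gamma(2) - gamma(1)^2] / det = [(5.4409)(2.6378) - (-1.7282)^2] / 26.61671757 = 11.36533078 / 26.61671757 = 0.427
So phi_hat = [-0.1820, 0.4270].
Therefore phi_hat_1 = -0.1820.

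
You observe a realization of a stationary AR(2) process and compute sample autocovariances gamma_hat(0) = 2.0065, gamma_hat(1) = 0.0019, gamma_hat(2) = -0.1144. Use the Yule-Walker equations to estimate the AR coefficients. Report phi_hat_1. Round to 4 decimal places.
\hat\phi_{1} = 0.0010

The Yule-Walker equations for an AR(p) process read, in matrix form,
  Gamma_p phi = r_p,   with   (Gamma_p)_{ij} = gamma(|i - j|),
                       (r_p)_i = gamma(i),   i,j = 1..p.
Substitute the sample gammas (Toeplitz matrix and right-hand side of size 2):
  Gamma_p = [[2.0065, 0.0019], [0.0019, 2.0065]]
  r_p     = [0.0019, -0.1144]
Written out:
  2.0065 phi_1 + 0.0019 phi_2 = 0.0019
  0.0019 phi_1 + 2.0065 phi_2 = -0.1144
Solve by Cramer's rule:
  det = gamma(0)^2 - gamma(1)^2 = (2.0065)^2 - (0.0019)^2 = 4.02604225 - 0.00000361 = 4.02603864
  phi_hat_1 = [gamma(1) gamma(0) - gamma(1) gamma(2)] / det = [(0.0019)(2.0065) - (0.0019)(-0.1144)] / 4.02603864 = 0.00402971 / 4.02603864 = 0.001
  phi_hat_2 = [gamma(0) gamma(2) - gamma(1)^2] / det = [(2.0065)(-0.1144) - (0.0019)^2] / 4.02603864 = -0.22954721 / 4.02603864 = -0.057
So phi_hat = [0.0010, -0.0570].
Therefore phi_hat_1 = 0.0010.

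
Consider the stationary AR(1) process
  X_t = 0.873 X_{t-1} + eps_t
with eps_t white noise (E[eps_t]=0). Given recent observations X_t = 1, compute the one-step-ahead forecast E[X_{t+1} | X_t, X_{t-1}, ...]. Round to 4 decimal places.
E[X_{t+1} \mid \mathcal F_t] = 0.8730

For an AR(p) model X_t = c + sum_i phi_i X_{t-i} + eps_t, the
one-step-ahead conditional mean is
  E[X_{t+1} | X_t, ...] = c + sum_i phi_i X_{t+1-i}.
Substitute known values:
  E[X_{t+1} | ...] = (0.873) * (1)
                   = 0.8730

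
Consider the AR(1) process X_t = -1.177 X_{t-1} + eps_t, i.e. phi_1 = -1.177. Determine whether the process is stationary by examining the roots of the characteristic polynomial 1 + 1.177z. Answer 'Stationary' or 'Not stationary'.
\text{Not stationary}

The AR(p) characteristic polynomial is P(z) = 1 + 1.177z.
Stationarity requires all roots to lie outside the unit circle, i.e. |z| > 1 for every root.
This is linear in z: 1 + (1.177) z = 0  =>  z = -1/(1.177) = -0.849618,  |z| = 0.849618.
Moduli of all roots: 0.8496.
All moduli strictly greater than 1? No.
Verdict: Not stationary.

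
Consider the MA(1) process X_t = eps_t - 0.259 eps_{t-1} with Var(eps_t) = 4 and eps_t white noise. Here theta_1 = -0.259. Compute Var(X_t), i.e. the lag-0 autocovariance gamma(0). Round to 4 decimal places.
\gamma(0) = 4.2683

For an MA(q) process X_t = eps_t + sum_i theta_i eps_{t-i} with
Var(eps_t) = sigma^2, the variance is
  gamma(0) = sigma^2 * (1 + sum_i theta_i^2).
  sum_i theta_i^2 = (-0.259)^2 = 0.067081.
  gamma(0) = 4 * (1 + 0.067081) = 4 * 1.067081 = 4.268324, which rounds to 4.2683.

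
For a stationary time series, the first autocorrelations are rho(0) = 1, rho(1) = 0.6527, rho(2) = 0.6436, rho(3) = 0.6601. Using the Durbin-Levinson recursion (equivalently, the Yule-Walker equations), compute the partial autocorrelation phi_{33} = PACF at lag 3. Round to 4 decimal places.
\phi_{33} = 0.3089

The PACF at lag k is phi_{kk}, the last component of the solution
to the Yule-Walker system G_k phi = r_k where
  (G_k)_{ij} = rho(|i - j|), (r_k)_i = rho(i), i,j = 1..k.
Equivalently, Durbin-Levinson gives phi_{kk} iteratively:
  phi_{11} = rho(1)
  phi_{kk} = [rho(k) - sum_{j=1..k-1} phi_{k-1,j} rho(k-j)]
            / [1 - sum_{j=1..k-1} phi_{k-1,j} rho(j)],
  phi_{k,j} = phi_{k-1,j} - phi_{kk} phi_{k-1,k-j},  j = 1..k-1.
Step k = 1:
  phi_11 = rho(1) = 0.6527.
Step k = 2:
  phi_22 = [rho(2) - phi_11 rho(1)] / [1 - phi_11 rho(1)] = [0.6436 - (0.6527)(0.6527)] / [1 - (0.6527)(0.6527)]
         = 0.21758271 / 0.57398271 = 0.379075.
  Update: phi_21 = phi_11 - phi_22 phi_11 = 0.6527 - (0.379075)(0.6527) = 0.405278.
Step k = 3:
  phi_33 = [rho(3) - phi_21 rho(2) - phi_22 rho(1)] / [1 - phi_21 rho(1) - phi_22 rho(2)]
    numerator   = 0.6601 - (0.405278)(0.6436) - (0.379075)(0.6527) = 0.1518409
    denominator = 1 - (0.405278)(0.6527) - (0.379075)(0.6436) = 0.49150246
  phi_33 = 0.1518409 / 0.49150246 = 0.3089.
Therefore phi_{33} = 0.3089.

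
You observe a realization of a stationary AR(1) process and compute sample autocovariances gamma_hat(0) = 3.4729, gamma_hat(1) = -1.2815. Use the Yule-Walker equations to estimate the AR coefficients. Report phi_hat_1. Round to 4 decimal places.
\hat\phi_{1} = -0.3690

The Yule-Walker equations for an AR(p) process read, in matrix form,
  Gamma_p phi = r_p,   with   (Gamma_p)_{ij} = gamma(|i - j|),
                       (r_p)_i = gamma(i),   i,j = 1..p.
Substitute the sample gammas (Toeplitz matrix and right-hand side of size 1):
  Gamma_p = [[3.4729]]
  r_p     = [-1.2815]
With p = 1 this is the single equation gamma(0) phi_1 = gamma(1):
  phi_hat_1 = gamma(1) / gamma(0) = -1.2815 / 3.4729 = -0.3690.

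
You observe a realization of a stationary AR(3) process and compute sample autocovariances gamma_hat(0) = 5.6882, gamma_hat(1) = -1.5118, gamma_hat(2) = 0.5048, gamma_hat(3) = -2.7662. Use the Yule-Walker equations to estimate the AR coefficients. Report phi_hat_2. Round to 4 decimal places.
\hat\phi_{2} = -0.1090

The Yule-Walker equations for an AR(p) process read, in matrix form,
  Gamma_p phi = r_p,   with   (Gamma_p)_{ij} = gamma(|i - j|),
                       (r_p)_i = gamma(i),   i,j = 1..p.
Substitute the sample gammas (Toeplitz matrix and right-hand side of size 3):
  Gamma_p = [[5.6882, -1.5118, 0.5048], [-1.5118, 5.6882, -1.5118], [0.5048, -1.5118, 5.6882]]
  r_p     = [-1.5118, 0.5048, -2.7662]
Written out (R1..R3):
  (R1) 5.6882 phi_1 - 1.5118 phi_2 + 0.5048 phi_3 = -1.5118
  (R2) -1.5118 phi_1 + 5.6882 phi_2 - 1.5118 phi_3 = 0.5048
  (R3) 0.5048 phi_1 - 1.5118 phi_2 + 5.6882 phi_3 = -2.7662
Gaussian elimination:
  R2 <- R2 - (-1.5118/5.6882) R1 = R2 - (-0.265778) R1:  5.286396 phi_2 - 1.377635 phi_3 = 0.102996
  R3 <- R3 - (0.5048/5.6882) R1 = R3 - (0.088745) R1:  -1.377635 phi_2 + 5.643401 phi_3 = -2.632035
  R3 <- R3 - (-1.377635/5.286396) R2 = R3 - (-0.2606) R2:  5.28439 phi_3 = -2.605194
Back-substitution:
  phi_hat_3 = -2.605194 / 5.28439 = -0.492998
  phi_hat_2 = (0.102996 - (-1.377635)(-0.492998)) / 5.286396 = -0.108992
  phi_hat_1 = (-1.5118 - (-1.5118)(-0.108992) - (0.5048)(-0.492998)) / 5.6882 = -0.250995
So phi_hat = [-0.2510, -0.1090, -0.4930].
Therefore phi_hat_2 = -0.1090.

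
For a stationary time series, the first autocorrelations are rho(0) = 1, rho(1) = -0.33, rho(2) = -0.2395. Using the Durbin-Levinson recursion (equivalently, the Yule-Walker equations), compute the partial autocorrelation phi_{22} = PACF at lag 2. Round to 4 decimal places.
\phi_{22} = -0.3910

The PACF at lag k is phi_{kk}, the last component of the solution
to the Yule-Walker system G_k phi = r_k where
  (G_k)_{ij} = rho(|i - j|), (r_k)_i = rho(i), i,j = 1..k.
Equivalently, Durbin-Levinson gives phi_{kk} iteratively:
  phi_{11} = rho(1)
  phi_{kk} = [rho(k) - sum_{j=1..k-1} phi_{k-1,j} rho(k-j)]
            / [1 - sum_{j=1..k-1} phi_{k-1,j} rho(j)],
  phi_{k,j} = phi_{k-1,j} - phi_{kk} phi_{k-1,k-j},  j = 1..k-1.
Step k = 1:
  phi_11 = rho(1) = -0.33.
Step k = 2:
  phi_22 = [rho(2) - phi_11 rho(1)] / [1 - phi_11 rho(1)] = [-0.2395 - (-0.33)(-0.33)] / [1 - (-0.33)(-0.33)]
         = -0.3484 / 0.8911 = -0.391.
Therefore phi_{22} = -0.3910.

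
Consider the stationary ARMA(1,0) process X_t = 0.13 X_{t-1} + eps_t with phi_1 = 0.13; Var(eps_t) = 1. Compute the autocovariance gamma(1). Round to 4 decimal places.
\gamma(1) = 0.1322

Multiply the model equation by X_{t-k} and take expectations. With theta_0 = psi_0 = 1 and psi_j the MA(infinity) weights, this gives
  gamma(k) - sum_i phi_i gamma(k-i) = c_k,
  c_k = sigma^2 * sum_{j=k..q} theta_j psi_{j-k}   (c_k = 0 for k > q),
using gamma(-m) = gamma(m).
Pure AR (q = 0): c_0 = sigma^2 = 1, c_k = 0 for k >= 1.
Equations for k = 0 and k = 1 (AR order 1):
  gamma(0) = phi_1 gamma(1) + c_0
  gamma(1) = phi_1 gamma(0) + c_1
Substituting the second into the first: gamma(0) (1 - phi_1^2) = c_0 + phi_1 c_1, so
  gamma(0) = c_0 / (1 - phi_1^2) = 1 / (1 - (0.13)^2) = 1 / 0.9831 = 1.017191.
  gamma(1) = phi_1 gamma(0) = (0.13)(1.017191) = 0.132235.
Therefore gamma(1) = 0.1322 (to 4 decimal places).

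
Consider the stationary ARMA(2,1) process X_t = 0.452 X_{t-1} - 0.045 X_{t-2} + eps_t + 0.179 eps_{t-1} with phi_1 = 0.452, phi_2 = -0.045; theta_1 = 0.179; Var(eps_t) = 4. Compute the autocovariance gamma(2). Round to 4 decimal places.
\gamma(2) = 1.1905

Multiply the model equation by X_{t-k} and take expectations. With theta_0 = psi_0 = 1 and psi_j the MA(infinity) weights, this gives
  gamma(k) - sum_i phi_i gamma(k-i) = c_k,
  c_k = sigma^2 * sum_{j=k..q} theta_j psi_{j-k}   (c_k = 0 for k > q),
using gamma(-m) = gamma(m).
psi-weights needed (psi_j = theta_j + sum_i phi_i psi_{j-i}):
  psi_1 = theta_1 + phi_1 = 0.179 + (0.452) = 0.631
Right-hand sides:
  c_0 = sigma^2 (1 + theta_1 psi_1) = 4 * (1 + (0.179)(0.631)) = 4 * 1.112949 = 4.451796
  c_1 = sigma^2 theta_1 = 4 * (0.179) = 0.716
  c_2 = 0
Equations for k = 0, 1, 2 (AR order 2, c_2 = 0):
  (E0) gamma(0) = phi_1 gamma(1) + phi_2 gamma(2) + c_0
  (E1) gamma(1) = phi_1 gamma(0) + phi_2 gamma(1) + c_1
  (E2) gamma(2) = phi_1 gamma(1) + phi_2 gamma(0)
From (E1): gamma(1) = A gamma(0) + B with
  A = phi_1 / (1 - phi_2) = 0.452 / 1.045 = 0.432536,   B = c_1 / (1 - phi_2) = 0.716 / 1.045 = 0.685167.
Insert (E2) into (E0): gamma(0) (1 - phi_2^2) = phi_1 (1 + phi_2) gamma(1) + c_0.
  phi_1 (1 + phi_2) = (0.452)(0.955) = 0.43166,   1 - phi_2^2 = 0.997975.
Replace gamma(1) by A gamma(0) + B and collect gamma(0):
  gamma(0) [0.997975 - (0.43166)(0.432536)] = (0.43166)(0.685167) + 4.451796
  gamma(0) * 0.811267 = 4.747555
  gamma(0) = 4.747555 / 0.811267 = 5.852029.
  gamma(1) = A gamma(0) + B = (0.432536)(5.852029) + (0.685167) = 3.21638.
  gamma(2) = phi_1 gamma(1) + phi_2 gamma(0) = (0.452)(3.21638) + (-0.045)(5.852029) = 1.190462.
Therefore gamma(2) = 1.1905 (to 4 decimal places).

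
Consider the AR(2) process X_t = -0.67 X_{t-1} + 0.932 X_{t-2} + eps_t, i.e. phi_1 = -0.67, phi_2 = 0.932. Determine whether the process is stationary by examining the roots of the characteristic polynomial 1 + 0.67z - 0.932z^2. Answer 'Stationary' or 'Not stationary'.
\text{Not stationary}

The AR(p) characteristic polynomial is P(z) = 1 + 0.67z - 0.932z^2.
Stationarity requires all roots to lie outside the unit circle, i.e. |z| > 1 for every root.
Set 1 + (0.67) z + (-0.932) z^2 = 0, i.e. a z^2 + b z + c = 0 with a = -0.932, b = 0.67, c = 1.
Discriminant D = b^2 - 4ac = (0.67)^2 - 4*(-0.932)*1 = 0.4489 - (-3.728) = 4.1769.
D >= 0, so the roots are real: z = (-b +/- sqrt(D)) / (2a) = (-0.67 +/- 2.043747) / (-1.864).
  z_1 = (-0.67 + 2.043747) / (-1.864) = -0.737,   |z_1| = 0.737.
  z_2 = (-0.67 - 2.043747) / (-1.864) = 1.4559,   |z_2| = 1.4559.
Moduli of all roots: 0.7370, 1.4559.
All moduli strictly greater than 1? No.
Verdict: Not stationary.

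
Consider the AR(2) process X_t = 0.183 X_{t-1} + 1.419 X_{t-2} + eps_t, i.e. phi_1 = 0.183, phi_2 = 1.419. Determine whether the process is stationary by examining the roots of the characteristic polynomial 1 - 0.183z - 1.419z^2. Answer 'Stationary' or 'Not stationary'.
\text{Not stationary}

The AR(p) characteristic polynomial is P(z) = 1 - 0.183z - 1.419z^2.
Stationarity requires all roots to lie outside the unit circle, i.e. |z| > 1 for every root.
Set 1 + (-0.183) z + (-1.419) z^2 = 0, i.e. a z^2 + b z + c = 0 with a = -1.419, b = -0.183, c = 1.
Discriminant D = b^2 - 4ac = (-0.183)^2 - 4*(-1.419)*1 = 0.033489 - (-5.676) = 5.709489.
D >= 0, so the roots are real: z = (-b +/- sqrt(D)) / (2a) = (0.183 +/- 2.389454) / (-2.838).
  z_1 = (0.183 + 2.389454) / (-2.838) = -0.9064,   |z_1| = 0.9064.
  z_2 = (0.183 - 2.389454) / (-2.838) = 0.7775,   |z_2| = 0.7775.
Moduli of all roots: 0.9064, 0.7775.
All moduli strictly greater than 1? No.
Verdict: Not stationary.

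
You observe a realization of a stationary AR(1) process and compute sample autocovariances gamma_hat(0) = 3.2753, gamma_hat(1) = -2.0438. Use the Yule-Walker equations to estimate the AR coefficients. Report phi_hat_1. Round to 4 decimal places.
\hat\phi_{1} = -0.6240

The Yule-Walker equations for an AR(p) process read, in matrix form,
  Gamma_p phi = r_p,   with   (Gamma_p)_{ij} = gamma(|i - j|),
                       (r_p)_i = gamma(i),   i,j = 1..p.
Substitute the sample gammas (Toeplitz matrix and right-hand side of size 1):
  Gamma_p = [[3.2753]]
  r_p     = [-2.0438]
With p = 1 this is the single equation gamma(0) phi_1 = gamma(1):
  phi_hat_1 = gamma(1) / gamma(0) = -2.0438 / 3.2753 = -0.6240.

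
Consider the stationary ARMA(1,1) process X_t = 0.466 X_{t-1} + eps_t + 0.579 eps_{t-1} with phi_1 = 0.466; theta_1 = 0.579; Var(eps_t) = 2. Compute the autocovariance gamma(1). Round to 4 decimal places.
\gamma(1) = 3.3901

Multiply the model equation by X_{t-k} and take expectations. With theta_0 = psi_0 = 1 and psi_j the MA(infinity) weights, this gives
  gamma(k) - sum_i phi_i gamma(k-i) = c_k,
  c_k = sigma^2 * sum_{j=k..q} theta_j psi_{j-k}   (c_k = 0 for k > q),
using gamma(-m) = gamma(m).
psi-weights needed (psi_j = theta_j + sum_i phi_i psi_{j-i}):
  psi_1 = theta_1 + phi_1 = 0.579 + (0.466) = 1.045
Right-hand sides:
  c_0 = sigma^2 (1 + theta_1 psi_1) = 2 * (1 + (0.579)(1.045)) = 2 * 1.605055 = 3.21011
  c_1 = sigma^2 theta_1 = 2 * (0.579) = 1.158
  c_2 = 0
Equations for k = 0 and k = 1 (AR order 1):
  gamma(0) = phi_1 gamma(1) + c_0
  gamma(1) = phi_1 gamma(0) + c_1
Substituting the second into the first: gamma(0) (1 - phi_1^2) = c_0 + phi_1 c_1, so
  gamma(0) = (c_0 + phi_1 c_1) / (1 - phi_1^2) = (3.21011 + (0.466)(1.158)) / (1 - (0.466)^2) = 3.749738 / 0.782844 = 4.789892.
  gamma(1) = phi_1 gamma(0) + c_1 = (0.466)(4.789892) + (1.158) = 3.39009.
Therefore gamma(1) = 3.3901 (to 4 decimal places).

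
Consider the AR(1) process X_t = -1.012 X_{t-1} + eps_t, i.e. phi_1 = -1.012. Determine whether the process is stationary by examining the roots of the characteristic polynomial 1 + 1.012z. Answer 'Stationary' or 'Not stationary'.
\text{Not stationary}

The AR(p) characteristic polynomial is P(z) = 1 + 1.012z.
Stationarity requires all roots to lie outside the unit circle, i.e. |z| > 1 for every root.
This is linear in z: 1 + (1.012) z = 0  =>  z = -1/(1.012) = -0.988142,  |z| = 0.988142.
Moduli of all roots: 0.9881.
All moduli strictly greater than 1? No.
Verdict: Not stationary.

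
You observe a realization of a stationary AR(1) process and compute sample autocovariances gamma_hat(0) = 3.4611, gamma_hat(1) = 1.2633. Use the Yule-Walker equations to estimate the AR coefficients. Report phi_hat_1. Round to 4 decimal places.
\hat\phi_{1} = 0.3650

The Yule-Walker equations for an AR(p) process read, in matrix form,
  Gamma_p phi = r_p,   with   (Gamma_p)_{ij} = gamma(|i - j|),
                       (r_p)_i = gamma(i),   i,j = 1..p.
Substitute the sample gammas (Toeplitz matrix and right-hand side of size 1):
  Gamma_p = [[3.4611]]
  r_p     = [1.2633]
With p = 1 this is the single equation gamma(0) phi_1 = gamma(1):
  phi_hat_1 = gamma(1) / gamma(0) = 1.2633 / 3.4611 = 0.3650.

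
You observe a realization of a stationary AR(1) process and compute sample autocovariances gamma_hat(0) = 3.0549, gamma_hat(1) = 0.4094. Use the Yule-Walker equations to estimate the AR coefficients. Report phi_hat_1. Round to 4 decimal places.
\hat\phi_{1} = 0.1340

The Yule-Walker equations for an AR(p) process read, in matrix form,
  Gamma_p phi = r_p,   with   (Gamma_p)_{ij} = gamma(|i - j|),
                       (r_p)_i = gamma(i),   i,j = 1..p.
Substitute the sample gammas (Toeplitz matrix and right-hand side of size 1):
  Gamma_p = [[3.0549]]
  r_p     = [0.4094]
With p = 1 this is the single equation gamma(0) phi_1 = gamma(1):
  phi_hat_1 = gamma(1) / gamma(0) = 0.4094 / 3.0549 = 0.1340.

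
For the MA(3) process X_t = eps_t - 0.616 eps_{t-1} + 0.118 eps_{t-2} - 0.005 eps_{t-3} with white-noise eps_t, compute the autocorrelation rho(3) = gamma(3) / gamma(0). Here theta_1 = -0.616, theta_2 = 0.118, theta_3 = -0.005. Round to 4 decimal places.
\rho(3) = -0.0036

For an MA(q) process with theta_0 = 1, the autocovariance is
  gamma(k) = sigma^2 * sum_{i=0..q-k} theta_i * theta_{i+k},
and rho(k) = gamma(k) / gamma(0). Sigma^2 cancels.
  numerator   = (1)*(-0.005) = -0.005.
  denominator = (1)^2 + (-0.616)^2 + (0.118)^2 + (-0.005)^2 = 1.393405.
  rho(3) = -0.005 / 1.393405 = -0.0036.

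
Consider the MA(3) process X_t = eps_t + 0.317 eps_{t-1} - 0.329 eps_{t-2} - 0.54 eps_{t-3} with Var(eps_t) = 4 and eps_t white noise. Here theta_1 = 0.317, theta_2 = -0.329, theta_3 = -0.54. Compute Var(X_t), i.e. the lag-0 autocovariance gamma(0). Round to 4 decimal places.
\gamma(0) = 6.0013

For an MA(q) process X_t = eps_t + sum_i theta_i eps_{t-i} with
Var(eps_t) = sigma^2, the variance is
  gamma(0) = sigma^2 * (1 + sum_i theta_i^2).
  sum_i theta_i^2 = (0.317)^2 + (-0.329)^2 + (-0.54)^2 = 0.100489 + 0.108241 + 0.2916 = 0.50033.
  gamma(0) = 4 * (1 + 0.50033) = 4 * 1.50033 = 6.00132, which rounds to 6.0013.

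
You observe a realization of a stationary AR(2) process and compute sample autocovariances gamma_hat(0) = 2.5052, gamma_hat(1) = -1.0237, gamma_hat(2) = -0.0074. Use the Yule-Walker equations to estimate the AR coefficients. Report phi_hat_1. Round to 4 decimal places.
\hat\phi_{1} = -0.4920

The Yule-Walker equations for an AR(p) process read, in matrix form,
  Gamma_p phi = r_p,   with   (Gamma_p)_{ij} = gamma(|i - j|),
                       (r_p)_i = gamma(i),   i,j = 1..p.
Substitute the sample gammas (Toeplitz matrix and right-hand side of size 2):
  Gamma_p = [[2.5052, -1.0237], [-1.0237, 2.5052]]
  r_p     = [-1.0237, -0.0074]
Written out:
  2.5052 phi_1 - 1.0237 phi_2 = -1.0237
  -1.0237 phi_1 + 2.5052 phi_2 = -0.0074
Solve by Cramer's rule:
  det = gamma(0)^2 - gamma(1)^2 = (2.5052)^2 - (-1.0237)^2 = 6.27602704 - 1.04796169 = 5.22806535
  phi_hat_1 = [gamma(1) gamma(0) - gamma(1) gamma(2)] / det = [(-1.0237)(2.5052) - (-1.0237)(-0.0074)] / 5.22806535 = -2.57214862 / 5.22806535 = -0.492
  phi_hat_2 = [gamma(0) gamma(2) - gamma(1)^2] / det = [(2.5052)(-0.0074) - (-1.0237)^2] / 5.22806535 = -1.06650017 / 5.22806535 = -0.204
So phi_hat = [-0.4920, -0.2040].
Therefore phi_hat_1 = -0.4920.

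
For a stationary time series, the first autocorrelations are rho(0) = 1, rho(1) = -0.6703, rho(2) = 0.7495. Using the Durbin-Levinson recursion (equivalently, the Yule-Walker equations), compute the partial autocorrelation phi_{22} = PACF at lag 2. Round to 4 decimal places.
\phi_{22} = 0.5451

The PACF at lag k is phi_{kk}, the last component of the solution
to the Yule-Walker system G_k phi = r_k where
  (G_k)_{ij} = rho(|i - j|), (r_k)_i = rho(i), i,j = 1..k.
Equivalently, Durbin-Levinson gives phi_{kk} iteratively:
  phi_{11} = rho(1)
  phi_{kk} = [rho(k) - sum_{j=1..k-1} phi_{k-1,j} rho(k-j)]
            / [1 - sum_{j=1..k-1} phi_{k-1,j} rho(j)],
  phi_{k,j} = phi_{k-1,j} - phi_{kk} phi_{k-1,k-j},  j = 1..k-1.
Step k = 1:
  phi_11 = rho(1) = -0.6703.
Step k = 2:
  phi_22 = [rho(2) - phi_11 rho(1)] / [1 - phi_11 rho(1)] = [0.7495 - (-0.6703)(-0.6703)] / [1 - (-0.6703)(-0.6703)]
         = 0.30019791 / 0.55069791 = 0.5451.
Therefore phi_{22} = 0.5451.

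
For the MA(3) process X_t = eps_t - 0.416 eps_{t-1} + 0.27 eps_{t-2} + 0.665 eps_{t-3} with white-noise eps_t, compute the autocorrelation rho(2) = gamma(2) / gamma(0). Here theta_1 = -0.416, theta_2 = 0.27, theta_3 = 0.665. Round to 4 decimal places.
\rho(2) = -0.0039

For an MA(q) process with theta_0 = 1, the autocovariance is
  gamma(k) = sigma^2 * sum_{i=0..q-k} theta_i * theta_{i+k},
and rho(k) = gamma(k) / gamma(0). Sigma^2 cancels.
  numerator   = (1)*(0.27) + (-0.416)*(0.665) = -0.00664.
  denominator = (1)^2 + (-0.416)^2 + (0.27)^2 + (0.665)^2 = 1.688181.
  rho(2) = -0.00664 / 1.688181 = -0.0039.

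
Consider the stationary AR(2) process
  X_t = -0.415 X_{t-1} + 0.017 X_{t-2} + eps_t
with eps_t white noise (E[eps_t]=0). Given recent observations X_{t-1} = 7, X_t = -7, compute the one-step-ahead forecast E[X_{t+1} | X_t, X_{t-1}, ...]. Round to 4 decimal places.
E[X_{t+1} \mid \mathcal F_t] = 3.0240

For an AR(p) model X_t = c + sum_i phi_i X_{t-i} + eps_t, the
one-step-ahead conditional mean is
  E[X_{t+1} | X_t, ...] = c + sum_i phi_i X_{t+1-i}.
Substitute known values:
  E[X_{t+1} | ...] = (-0.415) * (-7) + (0.017) * (7)
                   = 3.0240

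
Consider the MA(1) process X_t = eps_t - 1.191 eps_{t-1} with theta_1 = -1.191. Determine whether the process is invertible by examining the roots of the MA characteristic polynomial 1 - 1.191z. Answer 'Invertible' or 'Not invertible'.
\text{Not invertible}

The MA(q) characteristic polynomial is P(z) = 1 - 1.191z.
Invertibility requires all roots to lie outside the unit circle, i.e. |z| > 1 for every root.
This is linear in z: 1 + (-1.191) z = 0  =>  z = -1/(-1.191) = 0.839631,  |z| = 0.839631.
Moduli of all roots: 0.8396.
All moduli strictly greater than 1? No.
Verdict: Not invertible.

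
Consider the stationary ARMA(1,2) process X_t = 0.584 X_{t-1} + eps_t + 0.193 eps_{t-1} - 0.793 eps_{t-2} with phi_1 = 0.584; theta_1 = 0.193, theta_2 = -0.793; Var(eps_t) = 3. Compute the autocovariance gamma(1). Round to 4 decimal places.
\gamma(1) = 1.8462

Multiply the model equation by X_{t-k} and take expectations. With theta_0 = psi_0 = 1 and psi_j the MA(infinity) weights, this gives
  gamma(k) - sum_i phi_i gamma(k-i) = c_k,
  c_k = sigma^2 * sum_{j=k..q} theta_j psi_{j-k}   (c_k = 0 for k > q),
using gamma(-m) = gamma(m).
psi-weights needed (psi_j = theta_j + sum_i phi_i psi_{j-i}):
  psi_1 = theta_1 + phi_1 = 0.193 + (0.584) = 0.777
  psi_2 = theta_2 + phi_1 psi_1 = -0.793 + (0.584)(0.777) = -0.339232
Right-hand sides:
  c_0 = sigma^2 (1 + theta_1 psi_1 + theta_2 psi_2) = 3 * (1 + (0.193)(0.777) + (-0.793)(-0.339232)) = 3 * 1.418972 = 4.256916
  c_1 = sigma^2 (theta_1 + theta_2 psi_1) = 3 * (0.193 + (-0.793)(0.777)) = -1.269483
  c_2 = sigma^2 theta_2 = 3 * (-0.793) = -2.379
Equations for k = 0 and k = 1 (AR order 1):
  gamma(0) = phi_1 gamma(1) + c_0
  gamma(1) = phi_1 gamma(0) + c_1
Substituting the second into the first: gamma(0) (1 - phi_1^2) = c_0 + phi_1 c_1, so
  gamma(0) = (c_0 + phi_1 c_1) / (1 - phi_1^2) = (4.256916 + (0.584)(-1.269483)) / (1 - (0.584)^2) = 3.515538 / 0.658944 = 5.335109.
  gamma(1) = phi_1 gamma(0) + c_1 = (0.584)(5.335109) + (-1.269483) = 1.84622.
Therefore gamma(1) = 1.8462 (to 4 decimal places).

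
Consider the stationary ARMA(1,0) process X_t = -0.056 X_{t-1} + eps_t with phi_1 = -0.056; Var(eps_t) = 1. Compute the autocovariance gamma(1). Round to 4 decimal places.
\gamma(1) = -0.0562

Multiply the model equation by X_{t-k} and take expectations. With theta_0 = psi_0 = 1 and psi_j the MA(infinity) weights, this gives
  gamma(k) - sum_i phi_i gamma(k-i) = c_k,
  c_k = sigma^2 * sum_{j=k..q} theta_j psi_{j-k}   (c_k = 0 for k > q),
using gamma(-m) = gamma(m).
Pure AR (q = 0): c_0 = sigma^2 = 1, c_k = 0 for k >= 1.
Equations for k = 0 and k = 1 (AR order 1):
  gamma(0) = phi_1 gamma(1) + c_0
  gamma(1) = phi_1 gamma(0) + c_1
Substituting the second into the first: gamma(0) (1 - phi_1^2) = c_0 + phi_1 c_1, so
  gamma(0) = c_0 / (1 - phi_1^2) = 1 / (1 - (-0.056)^2) = 1 / 0.996864 = 1.003146.
  gamma(1) = phi_1 gamma(0) = (-0.056)(1.003146) = -0.056176.
Therefore gamma(1) = -0.0562 (to 4 decimal places).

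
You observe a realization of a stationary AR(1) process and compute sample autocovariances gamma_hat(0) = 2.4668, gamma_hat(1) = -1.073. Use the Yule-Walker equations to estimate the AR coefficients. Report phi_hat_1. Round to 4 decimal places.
\hat\phi_{1} = -0.4350

The Yule-Walker equations for an AR(p) process read, in matrix form,
  Gamma_p phi = r_p,   with   (Gamma_p)_{ij} = gamma(|i - j|),
                       (r_p)_i = gamma(i),   i,j = 1..p.
Substitute the sample gammas (Toeplitz matrix and right-hand side of size 1):
  Gamma_p = [[2.4668]]
  r_p     = [-1.073]
With p = 1 this is the single equation gamma(0) phi_1 = gamma(1):
  phi_hat_1 = gamma(1) / gamma(0) = -1.073 / 2.4668 = -0.4350.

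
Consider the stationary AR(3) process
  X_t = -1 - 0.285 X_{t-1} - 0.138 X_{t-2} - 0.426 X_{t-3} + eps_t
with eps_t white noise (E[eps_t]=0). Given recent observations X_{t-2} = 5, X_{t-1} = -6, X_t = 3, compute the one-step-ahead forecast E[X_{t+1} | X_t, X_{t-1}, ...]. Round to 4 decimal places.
E[X_{t+1} \mid \mathcal F_t] = -3.1570

For an AR(p) model X_t = c + sum_i phi_i X_{t-i} + eps_t, the
one-step-ahead conditional mean is
  E[X_{t+1} | X_t, ...] = c + sum_i phi_i X_{t+1-i}.
Substitute known values:
  E[X_{t+1} | ...] = -1 + (-0.285) * (3) + (-0.138) * (-6) + (-0.426) * (5)
                   = -3.1570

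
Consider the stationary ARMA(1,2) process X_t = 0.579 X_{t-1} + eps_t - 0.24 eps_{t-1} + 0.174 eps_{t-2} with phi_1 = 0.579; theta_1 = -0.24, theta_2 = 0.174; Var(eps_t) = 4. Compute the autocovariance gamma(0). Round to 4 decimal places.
\gamma(0) = 5.2847

Multiply the model equation by X_{t-k} and take expectations. With theta_0 = psi_0 = 1 and psi_j the MA(infinity) weights, this gives
  gamma(k) - sum_i phi_i gamma(k-i) = c_k,
  c_k = sigma^2 * sum_{j=k..q} theta_j psi_{j-k}   (c_k = 0 for k > q),
using gamma(-m) = gamma(m).
psi-weights needed (psi_j = theta_j + sum_i phi_i psi_{j-i}):
  psi_1 = theta_1 + phi_1 = -0.24 + (0.579) = 0.339
  psi_2 = theta_2 + phi_1 psi_1 = 0.174 + (0.579)(0.339) = 0.370281
Right-hand sides:
  c_0 = sigma^2 (1 + theta_1 psi_1 + theta_2 psi_2) = 4 * (1 + (-0.24)(0.339) + (0.174)(0.370281)) = 4 * 0.983069 = 3.932276
  c_1 = sigma^2 (theta_1 + theta_2 psi_1) = 4 * (-0.24 + (0.174)(0.339)) = -0.724056
  c_2 = sigma^2 theta_2 = 4 * (0.174) = 0.696
Equations for k = 0 and k = 1 (AR order 1):
  gamma(0) = phi_1 gamma(1) + c_0
  gamma(1) = phi_1 gamma(0) + c_1
Substituting the second into the first: gamma(0) (1 - phi_1^2) = c_0 + phi_1 c_1, so
  gamma(0) = (c_0 + phi_1 c_1) / (1 - phi_1^2) = (3.932276 + (0.579)(-0.724056)) / (1 - (0.579)^2) = 3.513047 / 0.664759 = 5.284693.
Therefore gamma(0) = 5.2847 (to 4 decimal places).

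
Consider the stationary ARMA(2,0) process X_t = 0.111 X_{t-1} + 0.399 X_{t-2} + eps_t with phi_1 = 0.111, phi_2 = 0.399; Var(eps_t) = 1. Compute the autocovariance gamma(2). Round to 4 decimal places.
\gamma(2) = 0.5166

Multiply the model equation by X_{t-k} and take expectations. With theta_0 = psi_0 = 1 and psi_j the MA(infinity) weights, this gives
  gamma(k) - sum_i phi_i gamma(k-i) = c_k,
  c_k = sigma^2 * sum_{j=k..q} theta_j psi_{j-k}   (c_k = 0 for k > q),
using gamma(-m) = gamma(m).
Pure AR (q = 0): c_0 = sigma^2 = 1, c_k = 0 for k >= 1.
Equations for k = 0, 1, 2 (AR order 2, c_2 = 0):
  (E0) gamma(0) = phi_1 gamma(1) + phi_2 gamma(2) + c_0
  (E1) gamma(1) = phi_1 gamma(0) + phi_2 gamma(1) + c_1
  (E2) gamma(2) = phi_1 gamma(1) + phi_2 gamma(0)
From (E1): gamma(1) = A gamma(0) + B with
  A = phi_1 / (1 - phi_2) = 0.111 / 0.601 = 0.184692,   B = c_1 / (1 - phi_2) = 0 / 0.601 = 0.
Insert (E2) into (E0): gamma(0) (1 - phi_2^2) = phi_1 (1 + phi_2) gamma(1) + c_0.
  phi_1 (1 + phi_2) = (0.111)(1.399) = 0.155289,   1 - phi_2^2 = 0.840799.
Replace gamma(1) by A gamma(0) + B and collect gamma(0):
  gamma(0) [0.840799 - (0.155289)(0.184692)] = c_0 = 1
  gamma(0) * 0.812118 = 1
  gamma(0) = 1 / 0.812118 = 1.231348.
  gamma(1) = A gamma(0) = (0.184692)(1.231348) = 0.22742.
  gamma(2) = phi_1 gamma(1) + phi_2 gamma(0) = (0.111)(0.22742) + (0.399)(1.231348) = 0.516551.
Therefore gamma(2) = 0.5166 (to 4 decimal places).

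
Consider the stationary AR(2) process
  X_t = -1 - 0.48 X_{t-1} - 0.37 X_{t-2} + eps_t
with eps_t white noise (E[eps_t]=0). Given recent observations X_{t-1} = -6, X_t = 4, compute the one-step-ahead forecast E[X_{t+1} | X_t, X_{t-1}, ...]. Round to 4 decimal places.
E[X_{t+1} \mid \mathcal F_t] = -0.7000

For an AR(p) model X_t = c + sum_i phi_i X_{t-i} + eps_t, the
one-step-ahead conditional mean is
  E[X_{t+1} | X_t, ...] = c + sum_i phi_i X_{t+1-i}.
Substitute known values:
  E[X_{t+1} | ...] = -1 + (-0.48) * (4) + (-0.37) * (-6)
                   = -0.7000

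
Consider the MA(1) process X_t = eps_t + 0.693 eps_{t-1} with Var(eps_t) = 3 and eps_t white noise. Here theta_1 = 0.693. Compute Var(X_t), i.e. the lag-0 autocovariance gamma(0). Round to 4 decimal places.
\gamma(0) = 4.4407

For an MA(q) process X_t = eps_t + sum_i theta_i eps_{t-i} with
Var(eps_t) = sigma^2, the variance is
  gamma(0) = sigma^2 * (1 + sum_i theta_i^2).
  sum_i theta_i^2 = (0.693)^2 = 0.480249.
  gamma(0) = 3 * (1 + 0.480249) = 3 * 1.480249 = 4.440747, which rounds to 4.4407.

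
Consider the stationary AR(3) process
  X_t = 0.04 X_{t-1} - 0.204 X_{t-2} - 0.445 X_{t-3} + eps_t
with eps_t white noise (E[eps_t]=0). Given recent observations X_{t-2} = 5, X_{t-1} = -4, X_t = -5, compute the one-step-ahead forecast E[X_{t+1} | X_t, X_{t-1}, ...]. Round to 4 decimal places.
E[X_{t+1} \mid \mathcal F_t] = -1.6090

For an AR(p) model X_t = c + sum_i phi_i X_{t-i} + eps_t, the
one-step-ahead conditional mean is
  E[X_{t+1} | X_t, ...] = c + sum_i phi_i X_{t+1-i}.
Substitute known values:
  E[X_{t+1} | ...] = (0.04) * (-5) + (-0.204) * (-4) + (-0.445) * (5)
                   = -1.6090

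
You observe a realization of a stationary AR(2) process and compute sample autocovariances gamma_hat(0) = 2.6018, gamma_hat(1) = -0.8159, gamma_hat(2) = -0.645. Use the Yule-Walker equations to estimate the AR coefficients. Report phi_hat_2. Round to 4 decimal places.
\hat\phi_{2} = -0.3840

The Yule-Walker equations for an AR(p) process read, in matrix form,
  Gamma_p phi = r_p,   with   (Gamma_p)_{ij} = gamma(|i - j|),
                       (r_p)_i = gamma(i),   i,j = 1..p.
Substitute the sample gammas (Toeplitz matrix and right-hand side of size 2):
  Gamma_p = [[2.6018, -0.8159], [-0.8159, 2.6018]]
  r_p     = [-0.8159, -0.645]
Written out:
  2.6018 phi_1 - 0.8159 phi_2 = -0.8159
  -0.8159 phi_1 + 2.6018 phi_2 = -0.645
Solve by Cramer's rule:
  det = gamma(0)^2 - gamma(1)^2 = (2.6018)^2 - (-0.8159)^2 = 6.76936324 - 0.66569281 = 6.10367043
  phi_hat_1 = [gamma(1) gamma(0) - gamma(1) gamma(2)] / det = [(-0.8159)(2.6018) - (-0.8159)(-0.645)] / 6.10367043 = -2.64906412 / 6.10367043 = -0.434
  phi_hat_2 = [gamma(0) gamma(2) - gamma(1)^2] / det = [(2.6018)(-0.645) - (-0.8159)^2] / 6.10367043 = -2.34385381 / 6.10367043 = -0.384
So phi_hat = [-0.4340, -0.3840].
Therefore phi_hat_2 = -0.3840.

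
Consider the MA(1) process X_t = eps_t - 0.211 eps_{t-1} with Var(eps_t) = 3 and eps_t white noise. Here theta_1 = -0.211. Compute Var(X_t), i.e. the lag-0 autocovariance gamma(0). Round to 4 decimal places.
\gamma(0) = 3.1336

For an MA(q) process X_t = eps_t + sum_i theta_i eps_{t-i} with
Var(eps_t) = sigma^2, the variance is
  gamma(0) = sigma^2 * (1 + sum_i theta_i^2).
  sum_i theta_i^2 = (-0.211)^2 = 0.044521.
  gamma(0) = 3 * (1 + 0.044521) = 3 * 1.044521 = 3.133563, which rounds to 3.1336.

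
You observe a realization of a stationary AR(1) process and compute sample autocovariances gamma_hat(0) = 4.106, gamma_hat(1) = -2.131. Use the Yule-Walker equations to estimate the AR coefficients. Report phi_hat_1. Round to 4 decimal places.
\hat\phi_{1} = -0.5190

The Yule-Walker equations for an AR(p) process read, in matrix form,
  Gamma_p phi = r_p,   with   (Gamma_p)_{ij} = gamma(|i - j|),
                       (r_p)_i = gamma(i),   i,j = 1..p.
Substitute the sample gammas (Toeplitz matrix and right-hand side of size 1):
  Gamma_p = [[4.106]]
  r_p     = [-2.131]
With p = 1 this is the single equation gamma(0) phi_1 = gamma(1):
  phi_hat_1 = gamma(1) / gamma(0) = -2.131 / 4.106 = -0.5190.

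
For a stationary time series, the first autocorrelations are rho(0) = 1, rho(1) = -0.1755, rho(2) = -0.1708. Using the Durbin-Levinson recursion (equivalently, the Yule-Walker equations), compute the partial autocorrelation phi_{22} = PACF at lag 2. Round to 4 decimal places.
\phi_{22} = -0.2080

The PACF at lag k is phi_{kk}, the last component of the solution
to the Yule-Walker system G_k phi = r_k where
  (G_k)_{ij} = rho(|i - j|), (r_k)_i = rho(i), i,j = 1..k.
Equivalently, Durbin-Levinson gives phi_{kk} iteratively:
  phi_{11} = rho(1)
  phi_{kk} = [rho(k) - sum_{j=1..k-1} phi_{k-1,j} rho(k-j)]
            / [1 - sum_{j=1..k-1} phi_{k-1,j} rho(j)],
  phi_{k,j} = phi_{k-1,j} - phi_{kk} phi_{k-1,k-j},  j = 1..k-1.
Step k = 1:
  phi_11 = rho(1) = -0.1755.
Step k = 2:
  phi_22 = [rho(2) - phi_11 rho(1)] / [1 - phi_11 rho(1)] = [-0.1708 - (-0.1755)(-0.1755)] / [1 - (-0.1755)(-0.1755)]
         = -0.20160025 / 0.96919975 = -0.208.
Therefore phi_{22} = -0.2080.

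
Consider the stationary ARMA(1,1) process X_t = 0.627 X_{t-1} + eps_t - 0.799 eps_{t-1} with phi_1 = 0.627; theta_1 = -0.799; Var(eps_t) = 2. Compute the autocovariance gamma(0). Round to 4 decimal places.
\gamma(0) = 2.0975

Multiply the model equation by X_{t-k} and take expectations. With theta_0 = psi_0 = 1 and psi_j the MA(infinity) weights, this gives
  gamma(k) - sum_i phi_i gamma(k-i) = c_k,
  c_k = sigma^2 * sum_{j=k..q} theta_j psi_{j-k}   (c_k = 0 for k > q),
using gamma(-m) = gamma(m).
psi-weights needed (psi_j = theta_j + sum_i phi_i psi_{j-i}):
  psi_1 = theta_1 + phi_1 = -0.799 + (0.627) = -0.172
Right-hand sides:
  c_0 = sigma^2 (1 + theta_1 psi_1) = 2 * (1 + (-0.799)(-0.172)) = 2 * 1.137428 = 2.274856
  c_1 = sigma^2 theta_1 = 2 * (-0.799) = -1.598
  c_2 = 0
Equations for k = 0 and k = 1 (AR order 1):
  gamma(0) = phi_1 gamma(1) + c_0
  gamma(1) = phi_1 gamma(0) + c_1
Substituting the second into the first: gamma(0) (1 - phi_1^2) = c_0 + phi_1 c_1, so
  gamma(0) = (c_0 + phi_1 c_1) / (1 - phi_1^2) = (2.274856 + (0.627)(-1.598)) / (1 - (0.627)^2) = 1.27291 / 0.606871 = 2.097497.
Therefore gamma(0) = 2.0975 (to 4 decimal places).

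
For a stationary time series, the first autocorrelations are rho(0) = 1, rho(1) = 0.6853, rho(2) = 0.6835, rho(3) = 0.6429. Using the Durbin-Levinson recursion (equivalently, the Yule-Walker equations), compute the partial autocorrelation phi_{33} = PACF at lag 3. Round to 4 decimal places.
\phi_{33} = 0.1960

The PACF at lag k is phi_{kk}, the last component of the solution
to the Yule-Walker system G_k phi = r_k where
  (G_k)_{ij} = rho(|i - j|), (r_k)_i = rho(i), i,j = 1..k.
Equivalently, Durbin-Levinson gives phi_{kk} iteratively:
  phi_{11} = rho(1)
  phi_{kk} = [rho(k) - sum_{j=1..k-1} phi_{k-1,j} rho(k-j)]
            / [1 - sum_{j=1..k-1} phi_{k-1,j} rho(j)],
  phi_{k,j} = phi_{k-1,j} - phi_{kk} phi_{k-1,k-j},  j = 1..k-1.
Step k = 1:
  phi_11 = rho(1) = 0.6853.
Step k = 2:
  phi_22 = [rho(2) - phi_11 rho(1)] / [1 - phi_11 rho(1)] = [0.6835 - (0.6853)(0.6853)] / [1 - (0.6853)(0.6853)]
         = 0.21386391 / 0.53036391 = 0.40324.
  Update: phi_21 = phi_11 - phi_22 phi_11 = 0.6853 - (0.40324)(0.6853) = 0.40896.
Step k = 3:
  phi_33 = [rho(3) - phi_21 rho(2) - phi_22 rho(1)] / [1 - phi_21 rho(1) - phi_22 rho(2)]
    numerator   = 0.6429 - (0.40896)(0.6835) - (0.40324)(0.6853) = 0.08703574
    denominator = 1 - (0.40896)(0.6853) - (0.40324)(0.6835) = 0.44412544
  phi_33 = 0.08703574 / 0.44412544 = 0.196.
Therefore phi_{33} = 0.1960.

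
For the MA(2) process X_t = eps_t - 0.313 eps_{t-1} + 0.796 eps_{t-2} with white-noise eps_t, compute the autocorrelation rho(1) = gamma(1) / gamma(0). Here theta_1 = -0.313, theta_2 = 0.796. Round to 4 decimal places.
\rho(1) = -0.3246

For an MA(q) process with theta_0 = 1, the autocovariance is
  gamma(k) = sigma^2 * sum_{i=0..q-k} theta_i * theta_{i+k},
and rho(k) = gamma(k) / gamma(0). Sigma^2 cancels.
  numerator   = (1)*(-0.313) + (-0.313)*(0.796) = -0.562148.
  denominator = (1)^2 + (-0.313)^2 + (0.796)^2 = 1.731585.
  rho(1) = -0.562148 / 1.731585 = -0.3246.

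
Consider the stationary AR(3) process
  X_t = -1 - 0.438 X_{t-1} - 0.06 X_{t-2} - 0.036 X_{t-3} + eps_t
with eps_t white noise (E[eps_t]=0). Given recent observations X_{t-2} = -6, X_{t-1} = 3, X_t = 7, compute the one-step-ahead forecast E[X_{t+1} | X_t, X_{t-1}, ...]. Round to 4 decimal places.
E[X_{t+1} \mid \mathcal F_t] = -4.0300

For an AR(p) model X_t = c + sum_i phi_i X_{t-i} + eps_t, the
one-step-ahead conditional mean is
  E[X_{t+1} | X_t, ...] = c + sum_i phi_i X_{t+1-i}.
Substitute known values:
  E[X_{t+1} | ...] = -1 + (-0.438) * (7) + (-0.06) * (3) + (-0.036) * (-6)
                   = -4.0300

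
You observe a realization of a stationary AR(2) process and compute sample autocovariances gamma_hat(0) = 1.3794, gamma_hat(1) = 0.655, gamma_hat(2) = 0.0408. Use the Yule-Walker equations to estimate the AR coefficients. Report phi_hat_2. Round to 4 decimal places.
\hat\phi_{2} = -0.2529

The Yule-Walker equations for an AR(p) process read, in matrix form,
  Gamma_p phi = r_p,   with   (Gamma_p)_{ij} = gamma(|i - j|),
                       (r_p)_i = gamma(i),   i,j = 1..p.
Substitute the sample gammas (Toeplitz matrix and right-hand side of size 2):
  Gamma_p = [[1.3794, 0.655], [0.655, 1.3794]]
  r_p     = [0.655, 0.0408]
Written out:
  1.3794 phi_1 + 0.655 phi_2 = 0.655
  0.655 phi_1 + 1.3794 phi_2 = 0.0408
Solve by Cramer's rule:
  det = gamma(0)^2 - gamma(1)^2 = (1.3794)^2 - (0.655)^2 = 1.90274436 - 0.429025 = 1.47371936
  phi_hat_1 = [gamma(1) gamma(0) - gamma(1) gamma(2)] / det = [(0.655)(1.3794) - (0.655)(0.0408)] / 1.47371936 = 0.876783 / 1.47371936 = 0.5949
  phi_hat_2 = [gamma(0) gamma(2) - gamma(1)^2] / det = [(1.3794)(0.0408) - (0.655)^2] / 1.47371936 = -0.37274548 / 1.47371936 = -0.2529
So phi_hat = [0.5949, -0.2529].
Therefore phi_hat_2 = -0.2529.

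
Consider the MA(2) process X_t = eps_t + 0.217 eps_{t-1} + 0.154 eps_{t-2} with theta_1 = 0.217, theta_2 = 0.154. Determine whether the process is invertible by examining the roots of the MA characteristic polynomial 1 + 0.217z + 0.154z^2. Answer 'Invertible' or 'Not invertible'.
\text{Invertible}

The MA(q) characteristic polynomial is P(z) = 1 + 0.217z + 0.154z^2.
Invertibility requires all roots to lie outside the unit circle, i.e. |z| > 1 for every root.
Set 1 + (0.217) z + (0.154) z^2 = 0, i.e. a z^2 + b z + c = 0 with a = 0.154, b = 0.217, c = 1.
Discriminant D = b^2 - 4ac = (0.217)^2 - 4*(0.154)*1 = 0.047089 - (0.616) = -0.568911.
D < 0, so the roots are the complex-conjugate pair z = (-b +/- i sqrt(-D)) / (2a) = -0.7045 +/- 2.4489i.
For a conjugate pair |z|^2 = z * conj(z) = (product of roots) = c/a = 1/(0.154) = 6.493506, so |z| = sqrt(6.493506) = 2.5482 for both roots.
Moduli of all roots: 2.5482, 2.5482.
All moduli strictly greater than 1? Yes.
Verdict: Invertible.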